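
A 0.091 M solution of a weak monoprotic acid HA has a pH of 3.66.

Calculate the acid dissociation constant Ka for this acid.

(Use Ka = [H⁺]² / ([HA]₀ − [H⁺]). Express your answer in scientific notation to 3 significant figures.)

[H⁺] = 10^(−pH) = 10^(−3.66) = 2.188e-04 M. For HA ⇌ H⁺ + A⁻, Ka = [H⁺][A⁻]/[HA] = [H⁺]² / ([HA]₀ − [H⁺]) = (2.188e-04)² / (0.091 − 2.188e-04) = 5.27e-07.

K_a = 5.27e-07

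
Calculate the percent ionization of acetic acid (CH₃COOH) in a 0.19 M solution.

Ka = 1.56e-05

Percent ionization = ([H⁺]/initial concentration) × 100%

Using Ka equilibrium: x² + Ka×x - Ka×C = 0. Solving: [H⁺] = 1.7138e-03. Percent = (1.7138e-03/0.19) × 100

Percent ionization = 0.902%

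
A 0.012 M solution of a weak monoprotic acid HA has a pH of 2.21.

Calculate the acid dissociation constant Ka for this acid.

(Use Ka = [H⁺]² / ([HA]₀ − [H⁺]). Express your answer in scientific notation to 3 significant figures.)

[H⁺] = 10^(−pH) = 10^(−2.21) = 6.166e-03 M. For HA ⇌ H⁺ + A⁻, Ka = [H⁺][A⁻]/[HA] = [H⁺]² / ([HA]₀ − [H⁺]) = (6.166e-03)² / (0.012 − 6.166e-03) = 6.52e-03.

K_a = 6.52e-03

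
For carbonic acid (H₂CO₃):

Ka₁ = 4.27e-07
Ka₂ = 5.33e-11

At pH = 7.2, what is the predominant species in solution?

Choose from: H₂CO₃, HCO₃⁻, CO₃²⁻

pKa₁ = 6.37, pKa₂ = 10.27. For a polyprotic acid the predominant species crosses at each pKa: below pKa_n the protonated form dominates, above it the deprotonated form does. At pH = 7.2, the predominant species is HCO₃⁻.

HCO₃⁻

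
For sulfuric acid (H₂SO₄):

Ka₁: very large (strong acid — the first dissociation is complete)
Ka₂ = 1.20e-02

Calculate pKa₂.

pKa₂ = -log(Ka₂) = -log(1.20e-02) = 1.92.

pK_{a2} = 1.92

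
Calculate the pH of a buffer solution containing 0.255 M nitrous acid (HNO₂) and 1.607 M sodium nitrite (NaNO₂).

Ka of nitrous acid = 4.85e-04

pKa = -log(4.85e-04) = 3.31. pH = pKa + log([A⁻]/[HA]) = 3.31 + log(1.607/0.255)

pH = 4.11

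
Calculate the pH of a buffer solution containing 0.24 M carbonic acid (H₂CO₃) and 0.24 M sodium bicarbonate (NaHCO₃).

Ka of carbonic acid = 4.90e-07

pKa = -log(4.90e-07) = 6.31. pH = pKa + log([A⁻]/[HA]) = 6.31 + log(0.24/0.24)

pH = 6.31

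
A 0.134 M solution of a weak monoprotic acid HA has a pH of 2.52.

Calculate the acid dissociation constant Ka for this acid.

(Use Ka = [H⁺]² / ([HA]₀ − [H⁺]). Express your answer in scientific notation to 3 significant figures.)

[H⁺] = 10^(−pH) = 10^(−2.52) = 3.020e-03 M. For HA ⇌ H⁺ + A⁻, Ka = [H⁺][A⁻]/[HA] = [H⁺]² / ([HA]₀ − [H⁺]) = (3.020e-03)² / (0.134 − 3.020e-03) = 6.96e-05.

K_a = 6.96e-05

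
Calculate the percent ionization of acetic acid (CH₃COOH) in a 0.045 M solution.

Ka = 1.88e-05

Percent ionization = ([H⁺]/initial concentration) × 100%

Using Ka equilibrium: x² + Ka×x - Ka×C = 0. Solving: [H⁺] = 9.1043e-04. Percent = (9.1043e-04/0.045) × 100

Percent ionization = 2.02%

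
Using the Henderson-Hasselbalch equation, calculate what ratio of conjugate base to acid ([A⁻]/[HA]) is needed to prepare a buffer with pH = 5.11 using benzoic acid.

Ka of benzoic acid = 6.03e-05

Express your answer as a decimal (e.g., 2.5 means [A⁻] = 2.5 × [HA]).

pKa = -log(6.03e-05) = 4.2197. pH = pKa + log([A⁻]/[HA]), so log([A⁻]/[HA]) = pH − pKa = 5.11 − 4.2197 = 0.8903. [A⁻]/[HA] = 10^(0.8903) = 7.77

[A⁻]/[HA] = 7.77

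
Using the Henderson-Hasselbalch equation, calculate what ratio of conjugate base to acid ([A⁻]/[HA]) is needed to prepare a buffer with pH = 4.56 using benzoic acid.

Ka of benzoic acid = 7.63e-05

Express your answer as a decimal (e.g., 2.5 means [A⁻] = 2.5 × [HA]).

pKa = -log(7.63e-05) = 4.1175. pH = pKa + log([A⁻]/[HA]), so log([A⁻]/[HA]) = pH − pKa = 4.56 − 4.1175 = 0.4425. [A⁻]/[HA] = 10^(0.4425) = 2.77

[A⁻]/[HA] = 2.77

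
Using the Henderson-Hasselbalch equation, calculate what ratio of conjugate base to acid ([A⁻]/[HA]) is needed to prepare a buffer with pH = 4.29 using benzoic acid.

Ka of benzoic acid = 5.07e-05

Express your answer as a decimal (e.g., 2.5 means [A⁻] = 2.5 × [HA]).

pKa = -log(5.07e-05) = 4.2950. pH = pKa + log([A⁻]/[HA]), so log([A⁻]/[HA]) = pH − pKa = 4.29 − 4.2950 = -0.0050. [A⁻]/[HA] = 10^(-0.0050) = 0.989

[A⁻]/[HA] = 0.989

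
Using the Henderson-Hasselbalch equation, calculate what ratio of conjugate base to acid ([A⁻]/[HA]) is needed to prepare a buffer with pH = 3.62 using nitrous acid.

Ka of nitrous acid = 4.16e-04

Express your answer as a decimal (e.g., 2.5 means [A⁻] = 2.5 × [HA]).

pKa = -log(4.16e-04) = 3.3809. pH = pKa + log([A⁻]/[HA]), so log([A⁻]/[HA]) = pH − pKa = 3.62 − 3.3809 = 0.2391. [A⁻]/[HA] = 10^(0.2391) = 1.73

[A⁻]/[HA] = 1.73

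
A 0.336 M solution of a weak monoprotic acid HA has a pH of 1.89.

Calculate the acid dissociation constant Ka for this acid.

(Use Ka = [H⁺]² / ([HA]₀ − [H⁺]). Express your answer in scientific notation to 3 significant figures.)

[H⁺] = 10^(−pH) = 10^(−1.89) = 1.288e-02 M. For HA ⇌ H⁺ + A⁻, Ka = [H⁺][A⁻]/[HA] = [H⁺]² / ([HA]₀ − [H⁺]) = (1.288e-02)² / (0.336 − 1.288e-02) = 5.14e-04.

K_a = 5.14e-04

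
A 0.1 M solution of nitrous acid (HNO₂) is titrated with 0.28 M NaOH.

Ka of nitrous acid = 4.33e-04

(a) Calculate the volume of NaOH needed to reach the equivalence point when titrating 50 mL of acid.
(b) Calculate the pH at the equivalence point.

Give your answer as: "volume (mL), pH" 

moles acid = 0.1 × 50/1000 = 0.005 mol; V_base = moles/0.28 × 1000 = 17.9 mL. At equivalence only the conjugate base is present: [A⁻] = 0.005/0.068 = 7.3684e-02 M. Kb = Kw/Ka = 2.31e-11; [OH⁻] = √(Kb × [A⁻]) = 1.3045e-06; pOH = 5.88; pH = 14 - pOH = 8.12.

V = 17.9 mL, pH = 8.12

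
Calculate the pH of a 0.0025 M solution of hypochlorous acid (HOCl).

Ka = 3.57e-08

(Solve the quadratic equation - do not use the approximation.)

x² + Ka×x - Ka×C = 0. Using quadratic formula: [H⁺] = 9.4294e-06

pH = 5.03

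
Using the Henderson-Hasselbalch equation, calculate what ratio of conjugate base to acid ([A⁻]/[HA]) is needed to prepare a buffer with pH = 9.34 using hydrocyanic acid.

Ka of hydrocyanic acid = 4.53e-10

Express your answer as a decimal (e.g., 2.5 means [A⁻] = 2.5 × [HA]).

pKa = -log(4.53e-10) = 9.3439. pH = pKa + log([A⁻]/[HA]), so log([A⁻]/[HA]) = pH − pKa = 9.34 − 9.3439 = -0.0039. [A⁻]/[HA] = 10^(-0.0039) = 0.991

[A⁻]/[HA] = 0.991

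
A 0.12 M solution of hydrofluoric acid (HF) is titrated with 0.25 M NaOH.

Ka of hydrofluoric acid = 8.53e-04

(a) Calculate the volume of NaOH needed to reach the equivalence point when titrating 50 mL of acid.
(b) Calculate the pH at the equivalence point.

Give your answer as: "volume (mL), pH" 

moles acid = 0.12 × 50/1000 = 0.006 mol; V_base = moles/0.25 × 1000 = 24.0 mL. At equivalence only the conjugate base is present: [A⁻] = 0.006/0.074 = 8.1081e-02 M. Kb = Kw/Ka = 1.17e-11; [OH⁻] = √(Kb × [A⁻]) = 9.7496e-07; pOH = 6.01; pH = 14 - pOH = 7.99.

V = 24.0 mL, pH = 7.99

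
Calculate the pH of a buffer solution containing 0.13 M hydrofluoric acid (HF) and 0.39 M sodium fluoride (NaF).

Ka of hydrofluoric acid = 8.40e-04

pKa = -log(8.40e-04) = 3.08. pH = pKa + log([A⁻]/[HA]) = 3.08 + log(0.39/0.13)

pH = 3.55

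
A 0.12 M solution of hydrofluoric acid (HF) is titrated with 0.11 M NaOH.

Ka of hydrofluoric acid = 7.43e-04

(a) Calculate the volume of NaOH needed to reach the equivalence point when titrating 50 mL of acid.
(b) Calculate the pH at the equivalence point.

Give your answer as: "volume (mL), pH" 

moles acid = 0.12 × 50/1000 = 0.006 mol; V_base = moles/0.11 × 1000 = 54.5 mL. At equivalence only the conjugate base is present: [A⁻] = 0.006/0.105 = 5.7391e-02 M. Kb = Kw/Ka = 1.35e-11; [OH⁻] = √(Kb × [A⁻]) = 8.7888e-07; pOH = 6.06; pH = 14 - pOH = 7.94.

V = 54.5 mL, pH = 7.94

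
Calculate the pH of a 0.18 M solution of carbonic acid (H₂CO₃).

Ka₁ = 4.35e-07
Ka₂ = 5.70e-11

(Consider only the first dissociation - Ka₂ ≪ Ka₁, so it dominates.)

First dissociation dominates. From Ka₁ = [H⁺][HA⁻]/[H₂A], x² + Ka₁·x − Ka₁·C = 0 with C = 0.18 M and Ka₁ = 4.35e-07. Solving: [H⁺] = (−Ka₁ + √(Ka₁² + 4·Ka₁·C)) / 2 = 2.7960e-04 M. pH = -log(2.7960e-04) = 3.55.

pH = 3.55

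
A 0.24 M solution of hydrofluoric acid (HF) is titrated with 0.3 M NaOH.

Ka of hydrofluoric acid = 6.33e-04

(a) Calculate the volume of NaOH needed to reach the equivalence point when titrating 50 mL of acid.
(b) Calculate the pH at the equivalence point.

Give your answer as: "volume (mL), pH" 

moles acid = 0.24 × 50/1000 = 0.012 mol; V_base = moles/0.3 × 1000 = 40.0 mL. At equivalence only the conjugate base is present: [A⁻] = 0.012/0.090 = 1.3333e-01 M. Kb = Kw/Ka = 1.58e-11; [OH⁻] = √(Kb × [A⁻]) = 1.4513e-06; pOH = 5.84; pH = 14 - pOH = 8.16.

V = 40.0 mL, pH = 8.16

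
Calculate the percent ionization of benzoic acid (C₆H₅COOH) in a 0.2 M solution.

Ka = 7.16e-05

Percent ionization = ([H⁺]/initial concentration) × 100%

Using Ka equilibrium: x² + Ka×x - Ka×C = 0. Solving: [H⁺] = 3.7485e-03. Percent = (3.7485e-03/0.2) × 100

Percent ionization = 1.87%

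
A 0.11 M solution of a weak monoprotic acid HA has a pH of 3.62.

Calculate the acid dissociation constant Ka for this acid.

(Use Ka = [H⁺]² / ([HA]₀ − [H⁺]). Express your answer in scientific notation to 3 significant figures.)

[H⁺] = 10^(−pH) = 10^(−3.62) = 2.399e-04 M. For HA ⇌ H⁺ + A⁻, Ka = [H⁺][A⁻]/[HA] = [H⁺]² / ([HA]₀ − [H⁺]) = (2.399e-04)² / (0.11 − 2.399e-04) = 5.24e-07.

K_a = 5.24e-07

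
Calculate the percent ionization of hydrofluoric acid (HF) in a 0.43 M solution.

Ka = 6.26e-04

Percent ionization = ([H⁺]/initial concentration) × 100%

Using Ka equilibrium: x² + Ka×x - Ka×C = 0. Solving: [H⁺] = 1.6097e-02. Percent = (1.6097e-02/0.43) × 100

Percent ionization = 3.74%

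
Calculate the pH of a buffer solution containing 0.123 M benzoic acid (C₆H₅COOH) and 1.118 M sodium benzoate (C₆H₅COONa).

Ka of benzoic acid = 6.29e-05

pKa = -log(6.29e-05) = 4.20. pH = pKa + log([A⁻]/[HA]) = 4.20 + log(1.118/0.123)

pH = 5.16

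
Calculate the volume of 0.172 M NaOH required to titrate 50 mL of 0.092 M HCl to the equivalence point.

At equivalence: moles acid = moles base. moles HCl = 0.092 × 50/1000 = 0.0046 mol. V_base = moles / 0.172 × 1000 = 26.7 mL.

V_{base} = 26.7 mL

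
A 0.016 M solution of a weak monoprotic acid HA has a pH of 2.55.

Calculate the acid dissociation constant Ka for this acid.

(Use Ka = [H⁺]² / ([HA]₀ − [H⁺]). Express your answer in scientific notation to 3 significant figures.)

[H⁺] = 10^(−pH) = 10^(−2.55) = 2.818e-03 M. For HA ⇌ H⁺ + A⁻, Ka = [H⁺][A⁻]/[HA] = [H⁺]² / ([HA]₀ − [H⁺]) = (2.818e-03)² / (0.016 − 2.818e-03) = 6.03e-04.

K_a = 6.03e-04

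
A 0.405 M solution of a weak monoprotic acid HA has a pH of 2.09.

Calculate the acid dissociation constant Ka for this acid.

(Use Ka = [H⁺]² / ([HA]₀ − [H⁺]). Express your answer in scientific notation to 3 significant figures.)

[H⁺] = 10^(−pH) = 10^(−2.09) = 8.128e-03 M. For HA ⇌ H⁺ + A⁻, Ka = [H⁺][A⁻]/[HA] = [H⁺]² / ([HA]₀ − [H⁺]) = (8.128e-03)² / (0.405 − 8.128e-03) = 1.66e-04.

K_a = 1.66e-04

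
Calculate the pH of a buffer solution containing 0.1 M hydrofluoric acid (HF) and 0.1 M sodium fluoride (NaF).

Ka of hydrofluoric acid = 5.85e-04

pKa = -log(5.85e-04) = 3.23. pH = pKa + log([A⁻]/[HA]) = 3.23 + log(0.1/0.1)

pH = 3.23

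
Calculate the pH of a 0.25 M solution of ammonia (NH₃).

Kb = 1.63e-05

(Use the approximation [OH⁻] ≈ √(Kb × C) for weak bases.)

[OH⁻] = √(Kb × C) = √(1.63e-05 × 0.25) = 2.0187e-03. pOH = 2.69, pH = 14 - pOH

pH = 11.31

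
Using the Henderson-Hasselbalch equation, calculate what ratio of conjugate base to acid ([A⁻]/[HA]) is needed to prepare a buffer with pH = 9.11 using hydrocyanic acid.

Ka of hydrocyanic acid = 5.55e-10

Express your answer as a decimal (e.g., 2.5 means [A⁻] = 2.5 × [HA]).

pKa = -log(5.55e-10) = 9.2557. pH = pKa + log([A⁻]/[HA]), so log([A⁻]/[HA]) = pH − pKa = 9.11 − 9.2557 = -0.1457. [A⁻]/[HA] = 10^(-0.1457) = 0.715

[A⁻]/[HA] = 0.715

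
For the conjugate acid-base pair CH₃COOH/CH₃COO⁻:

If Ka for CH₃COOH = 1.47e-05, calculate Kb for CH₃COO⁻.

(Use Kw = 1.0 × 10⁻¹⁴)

For a conjugate pair Ka × Kb = Kw, so Kb = Kw/Ka = 1.0 × 10⁻¹⁴ / 1.47e-05 = 6.80e-10.

K_b = 6.80e-10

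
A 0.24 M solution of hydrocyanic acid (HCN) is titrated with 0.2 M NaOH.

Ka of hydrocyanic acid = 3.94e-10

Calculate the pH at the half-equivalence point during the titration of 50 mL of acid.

At half-equivalence [HA] = [A⁻], so Henderson-Hasselbalch gives pH = pKa = -log(3.94e-10) = 9.40.

pH = pKa = 9.40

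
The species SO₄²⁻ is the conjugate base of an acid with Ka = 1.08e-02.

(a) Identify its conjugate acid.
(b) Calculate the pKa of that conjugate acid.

(a) The conjugate acid is formed by adding one H⁺ to SO₄²⁻, giving HSO₄⁻. (b) pKa = -log(Ka) = -log(1.08e-02) = 1.97.

Conjugate acid: HSO₄⁻; pK_a = 1.97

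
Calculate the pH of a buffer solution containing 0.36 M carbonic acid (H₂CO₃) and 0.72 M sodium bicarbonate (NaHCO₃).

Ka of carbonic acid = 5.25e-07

pKa = -log(5.25e-07) = 6.28. pH = pKa + log([A⁻]/[HA]) = 6.28 + log(0.72/0.36)

pH = 6.58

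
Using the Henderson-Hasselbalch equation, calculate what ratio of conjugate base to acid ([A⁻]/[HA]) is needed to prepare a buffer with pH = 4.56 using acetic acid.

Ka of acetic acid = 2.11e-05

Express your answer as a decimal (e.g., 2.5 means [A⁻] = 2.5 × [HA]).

pKa = -log(2.11e-05) = 4.6757. pH = pKa + log([A⁻]/[HA]), so log([A⁻]/[HA]) = pH − pKa = 4.56 − 4.6757 = -0.1157. [A⁻]/[HA] = 10^(-0.1157) = 0.766

[A⁻]/[HA] = 0.766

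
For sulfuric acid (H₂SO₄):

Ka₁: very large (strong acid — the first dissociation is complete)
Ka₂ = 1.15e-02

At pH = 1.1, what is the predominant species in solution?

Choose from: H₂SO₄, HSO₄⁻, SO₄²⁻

The first dissociation is complete, so H₂SO₄ itself is never the predominant species in water; pKa₂ = -log(1.15e-02) = 1.94. For a polyprotic acid the predominant species crosses at each pKa: below pKa_n the protonated form dominates, above it the deprotonated form does. At pH = 1.1, the predominant species is HSO₄⁻.

HSO₄⁻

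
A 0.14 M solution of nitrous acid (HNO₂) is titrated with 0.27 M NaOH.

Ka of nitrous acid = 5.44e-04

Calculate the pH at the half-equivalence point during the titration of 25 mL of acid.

At half-equivalence [HA] = [A⁻], so Henderson-Hasselbalch gives pH = pKa = -log(5.44e-04) = 3.26.

pH = pKa = 3.26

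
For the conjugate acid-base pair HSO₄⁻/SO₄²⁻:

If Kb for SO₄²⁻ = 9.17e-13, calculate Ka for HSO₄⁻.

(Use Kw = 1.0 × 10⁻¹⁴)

For a conjugate pair Ka × Kb = Kw, so Ka = Kw/Kb = 1.0 × 10⁻¹⁴ / 9.17e-13 = 1.09e-02.

K_a = 1.09e-02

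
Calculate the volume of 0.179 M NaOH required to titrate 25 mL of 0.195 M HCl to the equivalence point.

At equivalence: moles acid = moles base. moles HCl = 0.195 × 25/1000 = 0.004875 mol. V_base = moles / 0.179 × 1000 = 27.2 mL.

V_{base} = 27.2 mL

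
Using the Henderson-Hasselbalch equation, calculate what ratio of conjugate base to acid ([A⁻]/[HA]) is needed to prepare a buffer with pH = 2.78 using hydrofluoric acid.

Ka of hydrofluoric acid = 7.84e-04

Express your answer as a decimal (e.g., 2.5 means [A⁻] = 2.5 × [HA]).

pKa = -log(7.84e-04) = 3.1057. pH = pKa + log([A⁻]/[HA]), so log([A⁻]/[HA]) = pH − pKa = 2.78 − 3.1057 = -0.3257. [A⁻]/[HA] = 10^(-0.3257) = 0.472

[A⁻]/[HA] = 0.472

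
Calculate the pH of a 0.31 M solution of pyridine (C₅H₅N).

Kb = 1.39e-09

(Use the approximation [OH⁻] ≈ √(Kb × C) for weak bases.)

[OH⁻] = √(Kb × C) = √(1.39e-09 × 0.31) = 2.0758e-05. pOH = 4.68, pH = 14 - pOH

pH = 9.32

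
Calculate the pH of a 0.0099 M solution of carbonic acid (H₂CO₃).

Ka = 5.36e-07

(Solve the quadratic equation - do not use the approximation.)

x² + Ka×x - Ka×C = 0. Using quadratic formula: [H⁺] = 7.2578e-05

pH = 4.14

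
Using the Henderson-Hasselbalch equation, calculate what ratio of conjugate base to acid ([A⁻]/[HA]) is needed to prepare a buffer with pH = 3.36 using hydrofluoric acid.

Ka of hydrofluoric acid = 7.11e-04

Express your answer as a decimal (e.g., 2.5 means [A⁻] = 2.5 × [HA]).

pKa = -log(7.11e-04) = 3.1481. pH = pKa + log([A⁻]/[HA]), so log([A⁻]/[HA]) = pH − pKa = 3.36 − 3.1481 = 0.2119. [A⁻]/[HA] = 10^(0.2119) = 1.63

[A⁻]/[HA] = 1.63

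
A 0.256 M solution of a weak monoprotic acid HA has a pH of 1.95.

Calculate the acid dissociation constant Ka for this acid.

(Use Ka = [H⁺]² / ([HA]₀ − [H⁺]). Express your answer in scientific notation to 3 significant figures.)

[H⁺] = 10^(−pH) = 10^(−1.95) = 1.122e-02 M. For HA ⇌ H⁺ + A⁻, Ka = [H⁺][A⁻]/[HA] = [H⁺]² / ([HA]₀ − [H⁺]) = (1.122e-02)² / (0.256 − 1.122e-02) = 5.14e-04.

K_a = 5.14e-04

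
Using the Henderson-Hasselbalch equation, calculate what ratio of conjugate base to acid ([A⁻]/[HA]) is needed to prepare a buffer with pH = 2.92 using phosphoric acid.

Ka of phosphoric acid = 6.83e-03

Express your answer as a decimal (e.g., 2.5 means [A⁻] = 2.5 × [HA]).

pKa = -log(6.83e-03) = 2.1656. pH = pKa + log([A⁻]/[HA]), so log([A⁻]/[HA]) = pH − pKa = 2.92 − 2.1656 = 0.7544. [A⁻]/[HA] = 10^(0.7544) = 5.68

[A⁻]/[HA] = 5.68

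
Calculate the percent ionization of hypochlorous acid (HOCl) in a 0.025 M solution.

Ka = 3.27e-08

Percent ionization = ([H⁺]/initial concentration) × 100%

Using Ka equilibrium: x² + Ka×x - Ka×C = 0. Solving: [H⁺] = 2.8576e-05. Percent = (2.8576e-05/0.025) × 100

Percent ionization = 0.114%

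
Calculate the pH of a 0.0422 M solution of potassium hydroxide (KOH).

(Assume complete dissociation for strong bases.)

[OH⁻] = 0.0422 M for strong base. pOH = -log[OH⁻] = 1.37, pH = 14 - pOH

pH = 12.63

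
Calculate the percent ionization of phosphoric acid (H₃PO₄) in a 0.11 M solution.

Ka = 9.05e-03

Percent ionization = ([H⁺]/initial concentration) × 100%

Using Ka equilibrium: x² + Ka×x - Ka×C = 0. Solving: [H⁺] = 2.7349e-02. Percent = (2.7349e-02/0.11) × 100

Percent ionization = 24.9%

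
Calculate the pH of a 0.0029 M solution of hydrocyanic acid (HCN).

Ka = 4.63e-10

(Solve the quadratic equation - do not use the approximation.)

x² + Ka×x - Ka×C = 0. Using quadratic formula: [H⁺] = 1.1585e-06

pH = 5.94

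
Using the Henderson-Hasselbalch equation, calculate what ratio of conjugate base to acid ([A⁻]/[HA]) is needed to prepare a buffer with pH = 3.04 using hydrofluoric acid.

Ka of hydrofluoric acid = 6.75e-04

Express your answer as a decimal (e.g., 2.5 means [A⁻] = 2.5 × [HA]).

pKa = -log(6.75e-04) = 3.1707. pH = pKa + log([A⁻]/[HA]), so log([A⁻]/[HA]) = pH − pKa = 3.04 − 3.1707 = -0.1307. [A⁻]/[HA] = 10^(-0.1307) = 0.740

[A⁻]/[HA] = 0.740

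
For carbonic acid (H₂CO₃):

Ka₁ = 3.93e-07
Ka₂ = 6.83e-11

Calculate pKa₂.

pKa₂ = -log(Ka₂) = -log(6.83e-11) = 10.17.

pK_{a2} = 10.17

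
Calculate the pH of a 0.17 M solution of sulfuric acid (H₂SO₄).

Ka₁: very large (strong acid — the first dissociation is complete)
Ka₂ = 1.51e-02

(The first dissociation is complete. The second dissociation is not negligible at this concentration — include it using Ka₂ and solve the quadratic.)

First dissociation is complete: [H⁺]₀ = [HSO₄⁻]₀ = C = 0.17 M. Second dissociation HSO₄⁻ ⇌ H⁺ + SO₄²⁻: let x = [SO₄²⁻]. Ka₂ = (C + x)·x / (C − x) = 1.51e-02 → x² + (C + Ka₂)·x − Ka₂·C = 0 → x² + 0.18510·x − 2.567e-03 = 0. x = (−0.18510 + √(0.18510² + 4 × 2.567e-03)) / 2 = 1.2961e-02 M. [H⁺] = C + x = 0.17 + 1.2961e-02 = 1.8296e-01 M. pH = -log(1.8296e-01) = 0.74.

pH = 0.74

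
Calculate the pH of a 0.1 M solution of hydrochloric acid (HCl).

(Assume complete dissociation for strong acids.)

[H⁺] = 0.1 M for strong acid. pH = -log[H⁺] = -log(0.1)

pH = 1.00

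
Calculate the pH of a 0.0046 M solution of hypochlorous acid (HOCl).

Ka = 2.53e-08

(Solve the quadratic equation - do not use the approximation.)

x² + Ka×x - Ka×C = 0. Using quadratic formula: [H⁺] = 1.0775e-05

pH = 4.97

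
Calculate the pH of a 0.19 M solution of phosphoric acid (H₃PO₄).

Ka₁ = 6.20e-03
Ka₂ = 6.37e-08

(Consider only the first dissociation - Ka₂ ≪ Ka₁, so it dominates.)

First dissociation dominates. From Ka₁ = [H⁺][HA⁻]/[H₂A], x² + Ka₁·x − Ka₁·C = 0 with C = 0.19 M and Ka₁ = 6.20e-03. Solving: [H⁺] = (−Ka₁ + √(Ka₁² + 4·Ka₁·C)) / 2 = 3.1362e-02 M. pH = -log(3.1362e-02) = 1.50.

pH = 1.50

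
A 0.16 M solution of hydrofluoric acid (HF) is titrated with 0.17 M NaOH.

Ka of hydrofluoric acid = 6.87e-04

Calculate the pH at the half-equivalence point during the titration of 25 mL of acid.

At half-equivalence [HA] = [A⁻], so Henderson-Hasselbalch gives pH = pKa = -log(6.87e-04) = 3.16.

pH = pKa = 3.16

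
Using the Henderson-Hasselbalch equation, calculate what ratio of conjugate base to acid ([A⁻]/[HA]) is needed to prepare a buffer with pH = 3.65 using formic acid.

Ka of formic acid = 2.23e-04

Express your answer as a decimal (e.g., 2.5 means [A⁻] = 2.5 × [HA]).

pKa = -log(2.23e-04) = 3.6517. pH = pKa + log([A⁻]/[HA]), so log([A⁻]/[HA]) = pH − pKa = 3.65 − 3.6517 = -0.0017. [A⁻]/[HA] = 10^(-0.0017) = 0.996

[A⁻]/[HA] = 0.996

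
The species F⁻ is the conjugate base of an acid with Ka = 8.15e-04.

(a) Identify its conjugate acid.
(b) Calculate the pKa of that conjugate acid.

(a) The conjugate acid is formed by adding one H⁺ to F⁻, giving HF. (b) pKa = -log(Ka) = -log(8.15e-04) = 3.09.

Conjugate acid: HF; pK_a = 3.09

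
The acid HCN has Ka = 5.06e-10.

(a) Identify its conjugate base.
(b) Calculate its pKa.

(a) The conjugate base is formed by removing one H⁺ from HCN, giving CN⁻. (b) pKa = -log(Ka) = -log(5.06e-10) = 9.30.

Conjugate base: CN⁻; pK_a = 9.30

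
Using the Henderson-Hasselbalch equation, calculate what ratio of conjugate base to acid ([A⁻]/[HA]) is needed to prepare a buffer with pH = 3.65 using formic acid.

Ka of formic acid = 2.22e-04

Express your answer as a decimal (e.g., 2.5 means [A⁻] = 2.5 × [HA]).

pKa = -log(2.22e-04) = 3.6536. pH = pKa + log([A⁻]/[HA]), so log([A⁻]/[HA]) = pH − pKa = 3.65 − 3.6536 = -0.0036. [A⁻]/[HA] = 10^(-0.0036) = 0.992

[A⁻]/[HA] = 0.992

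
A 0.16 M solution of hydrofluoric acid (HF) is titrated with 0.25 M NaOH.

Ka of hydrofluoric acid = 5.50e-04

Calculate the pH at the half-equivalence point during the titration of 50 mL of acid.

At half-equivalence [HA] = [A⁻], so Henderson-Hasselbalch gives pH = pKa = -log(5.50e-04) = 3.26.

pH = pKa = 3.26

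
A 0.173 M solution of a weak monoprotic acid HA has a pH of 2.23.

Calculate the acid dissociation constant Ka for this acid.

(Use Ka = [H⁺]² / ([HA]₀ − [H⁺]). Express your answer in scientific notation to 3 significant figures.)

[H⁺] = 10^(−pH) = 10^(−2.23) = 5.888e-03 M. For HA ⇌ H⁺ + A⁻, Ka = [H⁺][A⁻]/[HA] = [H⁺]² / ([HA]₀ − [H⁺]) = (5.888e-03)² / (0.173 − 5.888e-03) = 2.07e-04.

K_a = 2.07e-04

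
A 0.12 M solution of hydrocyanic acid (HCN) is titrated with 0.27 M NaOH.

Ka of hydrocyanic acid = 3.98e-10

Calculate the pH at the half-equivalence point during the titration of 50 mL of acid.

At half-equivalence [HA] = [A⁻], so Henderson-Hasselbalch gives pH = pKa = -log(3.98e-10) = 9.40.

pH = pKa = 9.40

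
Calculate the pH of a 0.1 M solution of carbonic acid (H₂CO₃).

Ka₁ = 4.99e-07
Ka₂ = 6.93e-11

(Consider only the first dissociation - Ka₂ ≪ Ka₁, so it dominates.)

First dissociation dominates. From Ka₁ = [H⁺][HA⁻]/[H₂A], x² + Ka₁·x − Ka₁·C = 0 with C = 0.1 M and Ka₁ = 4.99e-07. Solving: [H⁺] = (−Ka₁ + √(Ka₁² + 4·Ka₁·C)) / 2 = 2.2313e-04 M. pH = -log(2.2313e-04) = 3.65.

pH = 3.65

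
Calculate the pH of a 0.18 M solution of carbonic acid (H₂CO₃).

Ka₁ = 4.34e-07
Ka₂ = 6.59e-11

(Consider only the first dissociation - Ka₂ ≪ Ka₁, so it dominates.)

First dissociation dominates. From Ka₁ = [H⁺][HA⁻]/[H₂A], x² + Ka₁·x − Ka₁·C = 0 with C = 0.18 M and Ka₁ = 4.34e-07. Solving: [H⁺] = (−Ka₁ + √(Ka₁² + 4·Ka₁·C)) / 2 = 2.7928e-04 M. pH = -log(2.7928e-04) = 3.55.

pH = 3.55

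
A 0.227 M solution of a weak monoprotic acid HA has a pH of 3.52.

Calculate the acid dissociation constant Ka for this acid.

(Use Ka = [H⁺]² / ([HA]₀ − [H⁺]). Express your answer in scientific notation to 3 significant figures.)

[H⁺] = 10^(−pH) = 10^(−3.52) = 3.020e-04 M. For HA ⇌ H⁺ + A⁻, Ka = [H⁺][A⁻]/[HA] = [H⁺]² / ([HA]₀ − [H⁺]) = (3.020e-04)² / (0.227 − 3.020e-04) = 4.02e-07.

K_a = 4.02e-07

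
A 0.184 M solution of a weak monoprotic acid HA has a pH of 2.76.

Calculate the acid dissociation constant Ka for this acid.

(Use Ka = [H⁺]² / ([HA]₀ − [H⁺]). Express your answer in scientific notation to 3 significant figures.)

[H⁺] = 10^(−pH) = 10^(−2.76) = 1.738e-03 M. For HA ⇌ H⁺ + A⁻, Ka = [H⁺][A⁻]/[HA] = [H⁺]² / ([HA]₀ − [H⁺]) = (1.738e-03)² / (0.184 − 1.738e-03) = 1.66e-05.

K_a = 1.66e-05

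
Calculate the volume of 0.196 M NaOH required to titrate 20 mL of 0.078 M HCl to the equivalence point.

At equivalence: moles acid = moles base. moles HCl = 0.078 × 20/1000 = 0.00156 mol. V_base = moles / 0.196 × 1000 = 8.0 mL.

V_{base} = 8.0 mL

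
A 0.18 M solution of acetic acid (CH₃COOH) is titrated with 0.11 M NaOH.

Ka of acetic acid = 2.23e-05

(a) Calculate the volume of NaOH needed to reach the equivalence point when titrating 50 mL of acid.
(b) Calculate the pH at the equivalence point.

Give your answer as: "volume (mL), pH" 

moles acid = 0.18 × 50/1000 = 0.009 mol; V_base = moles/0.11 × 1000 = 81.8 mL. At equivalence only the conjugate base is present: [A⁻] = 0.009/0.132 = 6.8276e-02 M. Kb = Kw/Ka = 4.48e-10; [OH⁻] = √(Kb × [A⁻]) = 5.5333e-06; pOH = 5.26; pH = 14 - pOH = 8.74.

V = 81.8 mL, pH = 8.74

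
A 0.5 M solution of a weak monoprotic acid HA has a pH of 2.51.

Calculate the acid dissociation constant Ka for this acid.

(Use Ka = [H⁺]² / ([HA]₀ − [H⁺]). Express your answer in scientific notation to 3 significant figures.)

[H⁺] = 10^(−pH) = 10^(−2.51) = 3.090e-03 M. For HA ⇌ H⁺ + A⁻, Ka = [H⁺][A⁻]/[HA] = [H⁺]² / ([HA]₀ − [H⁺]) = (3.090e-03)² / (0.5 − 3.090e-03) = 1.92e-05.

K_a = 1.92e-05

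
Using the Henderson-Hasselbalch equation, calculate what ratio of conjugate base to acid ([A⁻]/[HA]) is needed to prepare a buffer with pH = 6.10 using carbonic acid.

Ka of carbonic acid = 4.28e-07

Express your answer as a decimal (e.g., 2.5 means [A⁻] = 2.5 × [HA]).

pKa = -log(4.28e-07) = 6.3686. pH = pKa + log([A⁻]/[HA]), so log([A⁻]/[HA]) = pH − pKa = 6.10 − 6.3686 = -0.2686. [A⁻]/[HA] = 10^(-0.2686) = 0.539

[A⁻]/[HA] = 0.539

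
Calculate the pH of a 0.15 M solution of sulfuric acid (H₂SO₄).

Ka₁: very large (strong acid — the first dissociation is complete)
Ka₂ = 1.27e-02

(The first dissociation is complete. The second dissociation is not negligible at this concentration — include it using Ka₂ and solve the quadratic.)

First dissociation is complete: [H⁺]₀ = [HSO₄⁻]₀ = C = 0.15 M. Second dissociation HSO₄⁻ ⇌ H⁺ + SO₄²⁻: let x = [SO₄²⁻]. Ka₂ = (C + x)·x / (C − x) = 1.27e-02 → x² + (C + Ka₂)·x − Ka₂·C = 0 → x² + 0.16270·x − 1.905e-03 = 0. x = (−0.16270 + √(0.16270² + 4 × 1.905e-03)) / 2 = 1.0969e-02 M. [H⁺] = C + x = 0.15 + 1.0969e-02 = 1.6097e-01 M. pH = -log(1.6097e-01) = 0.79.

pH = 0.79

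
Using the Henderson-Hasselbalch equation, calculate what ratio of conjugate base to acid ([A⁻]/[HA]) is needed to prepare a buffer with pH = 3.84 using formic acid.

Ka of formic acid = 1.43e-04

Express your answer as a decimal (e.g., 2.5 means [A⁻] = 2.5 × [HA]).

pKa = -log(1.43e-04) = 3.8447. pH = pKa + log([A⁻]/[HA]), so log([A⁻]/[HA]) = pH − pKa = 3.84 − 3.8447 = -0.0047. [A⁻]/[HA] = 10^(-0.0047) = 0.989

[A⁻]/[HA] = 0.989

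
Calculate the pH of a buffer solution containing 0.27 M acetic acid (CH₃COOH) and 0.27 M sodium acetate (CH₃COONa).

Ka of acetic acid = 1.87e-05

pKa = -log(1.87e-05) = 4.73. pH = pKa + log([A⁻]/[HA]) = 4.73 + log(0.27/0.27)

pH = 4.73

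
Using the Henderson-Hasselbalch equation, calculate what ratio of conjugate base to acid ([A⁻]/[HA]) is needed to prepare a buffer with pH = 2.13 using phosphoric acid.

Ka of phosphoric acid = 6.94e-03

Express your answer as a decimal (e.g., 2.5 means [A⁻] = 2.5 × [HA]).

pKa = -log(6.94e-03) = 2.1586. pH = pKa + log([A⁻]/[HA]), so log([A⁻]/[HA]) = pH − pKa = 2.13 − 2.1586 = -0.0286. [A⁻]/[HA] = 10^(-0.0286) = 0.936

[A⁻]/[HA] = 0.936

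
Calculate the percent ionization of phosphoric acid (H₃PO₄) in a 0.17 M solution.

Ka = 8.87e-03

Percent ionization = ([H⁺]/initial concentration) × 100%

Using Ka equilibrium: x² + Ka×x - Ka×C = 0. Solving: [H⁺] = 3.4649e-02. Percent = (3.4649e-02/0.17) × 100

Percent ionization = 20.4%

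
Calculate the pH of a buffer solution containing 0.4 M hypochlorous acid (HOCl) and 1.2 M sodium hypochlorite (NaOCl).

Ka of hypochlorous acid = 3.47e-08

pKa = -log(3.47e-08) = 7.46. pH = pKa + log([A⁻]/[HA]) = 7.46 + log(1.2/0.4)

pH = 7.94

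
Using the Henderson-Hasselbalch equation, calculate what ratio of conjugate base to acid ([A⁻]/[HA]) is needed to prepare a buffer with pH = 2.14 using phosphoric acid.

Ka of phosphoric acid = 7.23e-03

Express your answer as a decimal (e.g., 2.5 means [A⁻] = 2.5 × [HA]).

pKa = -log(7.23e-03) = 2.1409. pH = pKa + log([A⁻]/[HA]), so log([A⁻]/[HA]) = pH − pKa = 2.14 − 2.1409 = -0.0009. [A⁻]/[HA] = 10^(-0.0009) = 0.998

[A⁻]/[HA] = 0.998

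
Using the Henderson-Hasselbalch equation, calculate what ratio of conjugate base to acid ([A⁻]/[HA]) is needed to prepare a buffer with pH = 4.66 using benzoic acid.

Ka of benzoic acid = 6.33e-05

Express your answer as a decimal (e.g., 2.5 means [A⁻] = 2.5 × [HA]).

pKa = -log(6.33e-05) = 4.1986. pH = pKa + log([A⁻]/[HA]), so log([A⁻]/[HA]) = pH − pKa = 4.66 − 4.1986 = 0.4614. [A⁻]/[HA] = 10^(0.4614) = 2.89

[A⁻]/[HA] = 2.89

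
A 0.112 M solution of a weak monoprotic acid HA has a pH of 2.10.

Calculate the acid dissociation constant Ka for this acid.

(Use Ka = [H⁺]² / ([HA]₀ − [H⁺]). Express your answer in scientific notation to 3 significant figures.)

[H⁺] = 10^(−pH) = 10^(−2.10) = 7.943e-03 M. For HA ⇌ H⁺ + A⁻, Ka = [H⁺][A⁻]/[HA] = [H⁺]² / ([HA]₀ − [H⁺]) = (7.943e-03)² / (0.112 − 7.943e-03) = 6.06e-04.

K_a = 6.06e-04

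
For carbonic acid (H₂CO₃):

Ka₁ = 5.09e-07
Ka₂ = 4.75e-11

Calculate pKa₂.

pKa₂ = -log(Ka₂) = -log(4.75e-11) = 10.32.

pK_{a2} = 10.32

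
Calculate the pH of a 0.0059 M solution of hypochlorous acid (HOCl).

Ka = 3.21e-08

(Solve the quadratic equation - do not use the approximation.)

x² + Ka×x - Ka×C = 0. Using quadratic formula: [H⁺] = 1.3746e-05

pH = 4.86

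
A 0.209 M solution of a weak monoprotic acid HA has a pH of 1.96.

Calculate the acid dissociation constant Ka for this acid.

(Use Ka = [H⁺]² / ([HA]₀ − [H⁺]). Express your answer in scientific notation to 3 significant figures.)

[H⁺] = 10^(−pH) = 10^(−1.96) = 1.096e-02 M. For HA ⇌ H⁺ + A⁻, Ka = [H⁺][A⁻]/[HA] = [H⁺]² / ([HA]₀ − [H⁺]) = (1.096e-02)² / (0.209 − 1.096e-02) = 6.07e-04.

K_a = 6.07e-04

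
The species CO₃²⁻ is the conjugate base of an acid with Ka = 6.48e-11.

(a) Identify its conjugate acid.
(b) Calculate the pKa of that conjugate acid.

(a) The conjugate acid is formed by adding one H⁺ to CO₃²⁻, giving HCO₃⁻. (b) pKa = -log(Ka) = -log(6.48e-11) = 10.19.

Conjugate acid: HCO₃⁻; pK_a = 10.19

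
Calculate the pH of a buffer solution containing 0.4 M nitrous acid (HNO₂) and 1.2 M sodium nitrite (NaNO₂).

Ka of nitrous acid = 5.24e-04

pKa = -log(5.24e-04) = 3.28. pH = pKa + log([A⁻]/[HA]) = 3.28 + log(1.2/0.4)

pH = 3.76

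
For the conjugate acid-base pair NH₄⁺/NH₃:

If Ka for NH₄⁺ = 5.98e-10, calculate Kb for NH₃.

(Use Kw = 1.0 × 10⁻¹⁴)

For a conjugate pair Ka × Kb = Kw, so Kb = Kw/Ka = 1.0 × 10⁻¹⁴ / 5.98e-10 = 1.67e-05.

K_b = 1.67e-05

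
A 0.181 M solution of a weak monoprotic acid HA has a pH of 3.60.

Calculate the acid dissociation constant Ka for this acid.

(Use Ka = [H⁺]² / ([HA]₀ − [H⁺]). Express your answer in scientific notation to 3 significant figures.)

[H⁺] = 10^(−pH) = 10^(−3.60) = 2.512e-04 M. For HA ⇌ H⁺ + A⁻, Ka = [H⁺][A⁻]/[HA] = [H⁺]² / ([HA]₀ − [H⁺]) = (2.512e-04)² / (0.181 − 2.512e-04) = 3.49e-07.

K_a = 3.49e-07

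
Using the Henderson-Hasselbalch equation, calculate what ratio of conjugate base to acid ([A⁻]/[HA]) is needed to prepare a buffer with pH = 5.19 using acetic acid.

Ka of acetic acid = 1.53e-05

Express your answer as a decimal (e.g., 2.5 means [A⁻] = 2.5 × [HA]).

pKa = -log(1.53e-05) = 4.8153. pH = pKa + log([A⁻]/[HA]), so log([A⁻]/[HA]) = pH − pKa = 5.19 − 4.8153 = 0.3747. [A⁻]/[HA] = 10^(0.3747) = 2.37

[A⁻]/[HA] = 2.37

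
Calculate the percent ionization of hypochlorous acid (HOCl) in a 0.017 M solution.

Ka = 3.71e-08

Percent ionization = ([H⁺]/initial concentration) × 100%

Using Ka equilibrium: x² + Ka×x - Ka×C = 0. Solving: [H⁺] = 2.5095e-05. Percent = (2.5095e-05/0.017) × 100

Percent ionization = 0.148%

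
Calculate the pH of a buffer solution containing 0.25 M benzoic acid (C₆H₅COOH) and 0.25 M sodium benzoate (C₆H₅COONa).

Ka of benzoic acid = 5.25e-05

pKa = -log(5.25e-05) = 4.28. pH = pKa + log([A⁻]/[HA]) = 4.28 + log(0.25/0.25)

pH = 4.28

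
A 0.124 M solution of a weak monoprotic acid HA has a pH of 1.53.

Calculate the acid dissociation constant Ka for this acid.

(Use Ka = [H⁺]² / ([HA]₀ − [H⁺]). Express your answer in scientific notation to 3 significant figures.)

[H⁺] = 10^(−pH) = 10^(−1.53) = 2.951e-02 M. For HA ⇌ H⁺ + A⁻, Ka = [H⁺][A⁻]/[HA] = [H⁺]² / ([HA]₀ − [H⁺]) = (2.951e-02)² / (0.124 − 2.951e-02) = 9.22e-03.

K_a = 9.22e-03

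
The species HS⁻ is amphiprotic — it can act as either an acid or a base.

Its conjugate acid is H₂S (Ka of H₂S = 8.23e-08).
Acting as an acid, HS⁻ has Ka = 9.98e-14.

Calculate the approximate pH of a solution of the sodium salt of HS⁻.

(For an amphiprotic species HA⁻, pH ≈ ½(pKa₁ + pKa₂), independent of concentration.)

pKa₁ = -log(8.23e-08) = 7.08; pKa₂ = -log(9.98e-14) = 13.00. For an amphiprotic species, pH ≈ ½(pKa₁ + pKa₂) = ½(7.08 + 13.00) = 10.04.

pH = 10.04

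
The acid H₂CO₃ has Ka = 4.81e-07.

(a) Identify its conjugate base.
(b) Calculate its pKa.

(a) The conjugate base is formed by removing one H⁺ from H₂CO₃, giving HCO₃⁻. (b) pKa = -log(Ka) = -log(4.81e-07) = 6.32.

Conjugate base: HCO₃⁻; pK_a = 6.32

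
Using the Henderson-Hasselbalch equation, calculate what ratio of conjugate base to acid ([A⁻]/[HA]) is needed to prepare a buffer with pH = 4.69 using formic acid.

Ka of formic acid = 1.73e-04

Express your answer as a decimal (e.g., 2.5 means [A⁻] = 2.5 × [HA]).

pKa = -log(1.73e-04) = 3.7620. pH = pKa + log([A⁻]/[HA]), so log([A⁻]/[HA]) = pH − pKa = 4.69 − 3.7620 = 0.9280. [A⁻]/[HA] = 10^(0.9280) = 8.47

[A⁻]/[HA] = 8.47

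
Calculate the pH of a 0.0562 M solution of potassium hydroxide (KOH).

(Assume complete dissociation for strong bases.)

[OH⁻] = 0.0562 M for strong base. pOH = -log[OH⁻] = 1.25, pH = 14 - pOH

pH = 12.75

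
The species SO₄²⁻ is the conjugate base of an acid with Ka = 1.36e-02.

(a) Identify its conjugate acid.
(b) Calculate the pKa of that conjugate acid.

(a) The conjugate acid is formed by adding one H⁺ to SO₄²⁻, giving HSO₄⁻. (b) pKa = -log(Ka) = -log(1.36e-02) = 1.87.

Conjugate acid: HSO₄⁻; pK_a = 1.87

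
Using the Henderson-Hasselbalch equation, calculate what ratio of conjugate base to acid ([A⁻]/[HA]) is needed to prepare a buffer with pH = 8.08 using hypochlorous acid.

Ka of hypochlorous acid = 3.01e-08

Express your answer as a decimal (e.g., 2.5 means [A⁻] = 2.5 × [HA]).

pKa = -log(3.01e-08) = 7.5214. pH = pKa + log([A⁻]/[HA]), so log([A⁻]/[HA]) = pH − pKa = 8.08 − 7.5214 = 0.5586. [A⁻]/[HA] = 10^(0.5586) = 3.62

[A⁻]/[HA] = 3.62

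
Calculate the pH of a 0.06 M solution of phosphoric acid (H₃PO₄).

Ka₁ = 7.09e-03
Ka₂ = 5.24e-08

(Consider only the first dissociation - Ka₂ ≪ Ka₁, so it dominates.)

First dissociation dominates. From Ka₁ = [H⁺][HA⁻]/[H₂A], x² + Ka₁·x − Ka₁·C = 0 with C = 0.06 M and Ka₁ = 7.09e-03. Solving: [H⁺] = (−Ka₁ + √(Ka₁² + 4·Ka₁·C)) / 2 = 1.7383e-02 M. pH = -log(1.7383e-02) = 1.76.

pH = 1.76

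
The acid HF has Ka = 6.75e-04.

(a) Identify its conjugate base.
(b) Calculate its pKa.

(a) The conjugate base is formed by removing one H⁺ from HF, giving F⁻. (b) pKa = -log(Ka) = -log(6.75e-04) = 3.17.

Conjugate base: F⁻; pK_a = 3.17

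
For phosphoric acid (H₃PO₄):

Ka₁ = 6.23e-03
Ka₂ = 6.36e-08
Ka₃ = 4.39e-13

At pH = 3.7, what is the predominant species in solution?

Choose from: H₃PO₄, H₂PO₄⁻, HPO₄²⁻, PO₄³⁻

pKa₁ = 2.21, pKa₂ = 7.20, pKa₃ = 12.36. For a polyprotic acid the predominant species crosses at each pKa: below pKa_n the protonated form dominates, above it the deprotonated form does. At pH = 3.7, the predominant species is H₂PO₄⁻.

H₂PO₄⁻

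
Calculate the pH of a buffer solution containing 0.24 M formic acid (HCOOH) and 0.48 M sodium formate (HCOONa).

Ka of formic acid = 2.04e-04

pKa = -log(2.04e-04) = 3.69. pH = pKa + log([A⁻]/[HA]) = 3.69 + log(0.48/0.24)

pH = 3.99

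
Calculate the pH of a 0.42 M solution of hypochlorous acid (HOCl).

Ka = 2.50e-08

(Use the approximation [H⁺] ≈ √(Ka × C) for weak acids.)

[H⁺] = √(Ka × C) = √(2.50e-08 × 0.42) = 1.0247e-04. pH = -log(1.0247e-04)

pH = 3.99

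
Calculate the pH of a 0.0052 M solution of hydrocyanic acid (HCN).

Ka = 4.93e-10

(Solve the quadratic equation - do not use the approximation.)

x² + Ka×x - Ka×C = 0. Using quadratic formula: [H⁺] = 1.6009e-06

pH = 5.80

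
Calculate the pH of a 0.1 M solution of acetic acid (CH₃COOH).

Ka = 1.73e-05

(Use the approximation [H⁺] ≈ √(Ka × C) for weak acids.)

[H⁺] = √(Ka × C) = √(1.73e-05 × 0.1) = 1.3153e-03. pH = -log(1.3153e-03)

pH = 2.88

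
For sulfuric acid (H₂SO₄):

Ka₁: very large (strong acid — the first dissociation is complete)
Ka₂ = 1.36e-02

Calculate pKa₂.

pKa₂ = -log(Ka₂) = -log(1.36e-02) = 1.87.

pK_{a2} = 1.87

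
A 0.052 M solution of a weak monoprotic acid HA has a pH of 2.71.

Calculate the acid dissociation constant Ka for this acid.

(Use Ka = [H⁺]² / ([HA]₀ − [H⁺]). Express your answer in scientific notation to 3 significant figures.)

[H⁺] = 10^(−pH) = 10^(−2.71) = 1.950e-03 M. For HA ⇌ H⁺ + A⁻, Ka = [H⁺][A⁻]/[HA] = [H⁺]² / ([HA]₀ − [H⁺]) = (1.950e-03)² / (0.052 − 1.950e-03) = 7.60e-05.

K_a = 7.60e-05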